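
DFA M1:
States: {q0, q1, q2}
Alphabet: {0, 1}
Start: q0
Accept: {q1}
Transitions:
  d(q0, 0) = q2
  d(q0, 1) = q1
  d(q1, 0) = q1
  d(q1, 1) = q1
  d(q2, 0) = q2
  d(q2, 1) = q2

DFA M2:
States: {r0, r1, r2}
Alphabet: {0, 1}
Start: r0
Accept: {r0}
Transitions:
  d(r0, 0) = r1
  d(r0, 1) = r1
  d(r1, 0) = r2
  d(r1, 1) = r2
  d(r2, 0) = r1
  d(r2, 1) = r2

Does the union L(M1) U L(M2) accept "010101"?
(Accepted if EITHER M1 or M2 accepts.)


M1: final=q2 accepted=False
M2: final=r2 accepted=False

No, union rejects (neither accepts)


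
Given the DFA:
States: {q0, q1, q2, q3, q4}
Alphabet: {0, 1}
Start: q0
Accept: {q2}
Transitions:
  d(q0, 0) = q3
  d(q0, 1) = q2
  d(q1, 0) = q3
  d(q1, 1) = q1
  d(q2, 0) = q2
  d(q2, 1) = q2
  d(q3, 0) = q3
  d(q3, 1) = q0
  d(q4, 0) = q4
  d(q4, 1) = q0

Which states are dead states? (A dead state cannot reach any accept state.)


Forward reachability from each state:
  q0 -> reaches accept state q2 (live)
  q1 -> reaches accept state q2 (live)
  q2 -> reaches accept state q2 (live)
  q3 -> reaches accept state q2 (live)
  q4 -> reaches accept state q2 (live)

None (all states can reach an accept state)


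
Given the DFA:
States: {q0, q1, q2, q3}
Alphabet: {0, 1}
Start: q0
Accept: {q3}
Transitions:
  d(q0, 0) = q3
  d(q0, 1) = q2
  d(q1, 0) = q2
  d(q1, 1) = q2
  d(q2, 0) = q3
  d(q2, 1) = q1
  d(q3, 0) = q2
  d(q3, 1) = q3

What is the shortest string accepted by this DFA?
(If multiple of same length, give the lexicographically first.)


BFS by string length (lex-first path to each state shown):
  len 0: q0<-""
  len 1: q2<-"1", q3<-"0"
Found accept state at length 1.

"0"


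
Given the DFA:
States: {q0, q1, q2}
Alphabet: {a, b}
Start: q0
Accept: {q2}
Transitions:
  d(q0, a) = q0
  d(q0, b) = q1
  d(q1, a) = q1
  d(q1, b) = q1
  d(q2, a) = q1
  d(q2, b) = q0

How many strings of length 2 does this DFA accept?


Enumerating all length-2 strings:
  "aa" -> q0 [reject]
  "ab" -> q1 [reject]
  "ba" -> q1 [reject]
  "bb" -> q1 [reject]

0 out of 4


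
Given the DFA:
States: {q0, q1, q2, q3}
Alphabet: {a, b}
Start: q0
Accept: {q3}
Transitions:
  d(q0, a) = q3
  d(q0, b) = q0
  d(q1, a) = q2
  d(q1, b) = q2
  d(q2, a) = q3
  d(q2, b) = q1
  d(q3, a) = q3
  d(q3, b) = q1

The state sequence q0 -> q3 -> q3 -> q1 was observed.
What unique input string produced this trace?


Trace back each transition to find the symbol:
  q0 --[a]--> q3
  q3 --[a]--> q3
  q3 --[b]--> q1

"aab"


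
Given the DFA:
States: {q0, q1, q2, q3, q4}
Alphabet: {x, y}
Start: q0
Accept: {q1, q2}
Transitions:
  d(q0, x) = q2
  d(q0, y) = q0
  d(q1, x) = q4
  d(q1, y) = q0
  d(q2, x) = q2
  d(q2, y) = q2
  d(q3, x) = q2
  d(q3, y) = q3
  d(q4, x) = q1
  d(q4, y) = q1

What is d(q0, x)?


Looking up transition d(q0, x)

q2


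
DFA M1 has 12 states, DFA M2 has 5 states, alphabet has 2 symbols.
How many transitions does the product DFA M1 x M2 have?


Product DFA has 12 * 5 = 60 states.
Each has 2 transitions: 60 * 2 = 120

120


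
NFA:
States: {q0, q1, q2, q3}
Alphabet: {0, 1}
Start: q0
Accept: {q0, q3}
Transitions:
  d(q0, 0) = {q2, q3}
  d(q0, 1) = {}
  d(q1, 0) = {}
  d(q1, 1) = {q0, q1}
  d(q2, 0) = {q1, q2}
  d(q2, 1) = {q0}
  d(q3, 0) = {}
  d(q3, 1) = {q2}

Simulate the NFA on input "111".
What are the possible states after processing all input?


Start: {q0}
  --1--> {}
  --1--> {}
  --1--> {}

{} (empty set, no valid transitions)


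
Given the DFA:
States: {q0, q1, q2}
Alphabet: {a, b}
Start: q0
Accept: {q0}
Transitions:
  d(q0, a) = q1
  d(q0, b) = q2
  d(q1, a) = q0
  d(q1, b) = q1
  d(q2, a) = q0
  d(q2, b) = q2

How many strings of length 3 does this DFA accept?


Enumerating all length-3 strings:
  "aaa" -> q1 [reject]
  "aab" -> q2 [reject]
  "aba" -> q0 [accept]
  "abb" -> q1 [reject]
  "baa" -> q1 [reject]
  "bab" -> q2 [reject]
  "bba" -> q0 [accept]
  "bbb" -> q2 [reject]

2 out of 8


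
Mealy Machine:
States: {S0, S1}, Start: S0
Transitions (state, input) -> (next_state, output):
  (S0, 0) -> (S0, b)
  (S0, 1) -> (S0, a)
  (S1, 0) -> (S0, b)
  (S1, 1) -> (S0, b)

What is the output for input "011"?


Step-by-step:
  (S0, 0) -> (S0, b)
  (S0, 1) -> (S0, a)
  (S0, 1) -> (S0, a)

"baa"


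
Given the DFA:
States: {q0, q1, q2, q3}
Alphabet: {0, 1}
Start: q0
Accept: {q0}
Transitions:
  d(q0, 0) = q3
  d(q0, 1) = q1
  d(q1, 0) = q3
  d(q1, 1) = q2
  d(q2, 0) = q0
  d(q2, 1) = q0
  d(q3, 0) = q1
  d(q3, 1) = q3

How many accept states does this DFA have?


Accept states listed: {q0}
Counting: q0(1)

1


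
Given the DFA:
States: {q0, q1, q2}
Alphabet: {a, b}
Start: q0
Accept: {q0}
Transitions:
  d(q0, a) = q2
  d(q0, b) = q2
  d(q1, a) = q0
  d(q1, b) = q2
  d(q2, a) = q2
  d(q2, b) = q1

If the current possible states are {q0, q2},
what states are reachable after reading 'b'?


Apply transition on 'b' from each current state:
  d(q0, b) = q2
  d(q2, b) = q1

{q1, q2}


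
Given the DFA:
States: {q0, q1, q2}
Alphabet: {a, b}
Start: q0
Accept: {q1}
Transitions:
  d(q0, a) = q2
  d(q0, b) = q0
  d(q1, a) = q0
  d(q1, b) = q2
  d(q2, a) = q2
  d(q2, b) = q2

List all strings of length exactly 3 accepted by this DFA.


All strings of length 3: 8 total
Accepted: 0

None


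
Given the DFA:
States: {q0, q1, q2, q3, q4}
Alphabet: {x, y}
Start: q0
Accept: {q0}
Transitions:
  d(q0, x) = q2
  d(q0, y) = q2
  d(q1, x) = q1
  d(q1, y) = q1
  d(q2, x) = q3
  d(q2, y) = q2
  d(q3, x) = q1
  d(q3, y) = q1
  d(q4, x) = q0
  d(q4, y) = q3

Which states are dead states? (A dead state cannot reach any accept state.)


Forward reachability from each state:
  q0 -> reaches accept state q0 (live)
  q1 -> reaches {q1}, no accept state (dead)
  q2 -> reaches {q1, q2, q3}, no accept state (dead)
  q3 -> reaches {q1, q3}, no accept state (dead)
  q4 -> reaches accept state q0 (live)

{q1, q2, q3}


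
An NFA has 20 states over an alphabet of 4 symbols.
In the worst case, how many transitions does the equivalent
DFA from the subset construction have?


Subset construction: one DFA state per subset of NFA states = 2^20 = 1048576 states.
Each DFA state has 4 outgoing transitions: 1048576 * 4 = 4194304

4194304


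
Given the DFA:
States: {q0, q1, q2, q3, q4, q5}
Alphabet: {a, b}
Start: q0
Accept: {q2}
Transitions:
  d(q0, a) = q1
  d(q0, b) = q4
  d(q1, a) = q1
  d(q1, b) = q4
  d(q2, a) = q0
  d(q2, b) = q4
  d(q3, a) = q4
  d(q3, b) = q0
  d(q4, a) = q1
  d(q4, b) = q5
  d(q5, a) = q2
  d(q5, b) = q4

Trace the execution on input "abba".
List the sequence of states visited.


Input: abba
d(q0, a) = q1
d(q1, b) = q4
d(q4, b) = q5
d(q5, a) = q2


q0 -> q1 -> q4 -> q5 -> q2


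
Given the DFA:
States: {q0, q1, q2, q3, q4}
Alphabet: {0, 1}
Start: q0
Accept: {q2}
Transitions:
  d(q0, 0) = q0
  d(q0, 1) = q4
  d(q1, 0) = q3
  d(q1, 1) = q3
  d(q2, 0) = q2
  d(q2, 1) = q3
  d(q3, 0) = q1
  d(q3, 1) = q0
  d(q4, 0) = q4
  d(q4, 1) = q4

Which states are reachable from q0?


BFS from q0:
  layer 0: {q0}
  layer 1: {q4}

{q0, q4}


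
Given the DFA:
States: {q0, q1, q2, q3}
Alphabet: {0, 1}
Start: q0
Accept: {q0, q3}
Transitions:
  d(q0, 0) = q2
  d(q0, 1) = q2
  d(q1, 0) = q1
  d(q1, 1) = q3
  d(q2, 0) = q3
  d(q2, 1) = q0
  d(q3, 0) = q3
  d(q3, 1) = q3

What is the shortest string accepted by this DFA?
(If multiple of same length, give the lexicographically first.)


BFS by string length (lex-first path to each state shown):
  len 0: q0<-""
Found accept state at length 0.

"" (empty string)


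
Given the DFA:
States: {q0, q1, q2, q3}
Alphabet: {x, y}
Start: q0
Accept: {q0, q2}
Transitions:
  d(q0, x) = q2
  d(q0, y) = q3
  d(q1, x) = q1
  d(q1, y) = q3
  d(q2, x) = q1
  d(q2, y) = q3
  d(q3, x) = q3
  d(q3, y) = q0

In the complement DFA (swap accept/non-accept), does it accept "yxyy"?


Trace: q0 -> q3 -> q3 -> q0 -> q3
Final: q3
Original accept: {q0, q2}
Complement: q3 is not in original accept

Yes, complement accepts (original rejects)


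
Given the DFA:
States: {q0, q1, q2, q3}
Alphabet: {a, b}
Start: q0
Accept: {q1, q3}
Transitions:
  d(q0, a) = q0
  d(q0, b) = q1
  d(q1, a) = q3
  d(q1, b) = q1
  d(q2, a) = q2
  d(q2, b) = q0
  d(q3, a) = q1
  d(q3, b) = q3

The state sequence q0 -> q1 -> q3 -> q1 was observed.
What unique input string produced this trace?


Trace back each transition to find the symbol:
  q0 --[b]--> q1
  q1 --[a]--> q3
  q3 --[a]--> q1

"baa"


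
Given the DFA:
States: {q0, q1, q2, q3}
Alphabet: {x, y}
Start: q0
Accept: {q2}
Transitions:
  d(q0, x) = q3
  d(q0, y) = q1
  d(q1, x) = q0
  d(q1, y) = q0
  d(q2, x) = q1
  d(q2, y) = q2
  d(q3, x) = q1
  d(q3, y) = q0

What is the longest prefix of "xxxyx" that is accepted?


Run the DFA, marking each prefix where the state is accepting:
  "" -> q0 [reject]
  "x" -> q3 [reject]
  "xx" -> q1 [reject]
  "xxx" -> q0 [reject]
  "xxxy" -> q1 [reject]
  "xxxyx" -> q0 [reject]

No prefix is accepted


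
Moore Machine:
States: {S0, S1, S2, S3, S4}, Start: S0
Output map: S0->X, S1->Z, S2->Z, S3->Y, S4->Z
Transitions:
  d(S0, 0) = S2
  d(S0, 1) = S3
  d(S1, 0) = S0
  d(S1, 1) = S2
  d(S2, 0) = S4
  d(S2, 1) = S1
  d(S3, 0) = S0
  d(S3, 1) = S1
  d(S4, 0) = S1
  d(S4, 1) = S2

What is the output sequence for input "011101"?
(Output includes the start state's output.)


Start: S0 (output X)
  --0--> S2 (output Z)
  --1--> S1 (output Z)
  --1--> S2 (output Z)
  --1--> S1 (output Z)
  --0--> S0 (output X)
  --1--> S3 (output Y)

"XZZZZXY"


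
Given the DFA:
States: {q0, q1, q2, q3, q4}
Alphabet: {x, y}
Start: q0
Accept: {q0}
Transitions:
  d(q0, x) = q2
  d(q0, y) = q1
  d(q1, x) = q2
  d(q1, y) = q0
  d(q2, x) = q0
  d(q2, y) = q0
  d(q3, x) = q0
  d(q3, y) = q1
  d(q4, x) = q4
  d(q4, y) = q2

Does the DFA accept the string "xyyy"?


Trace: q0 -> q2 -> q0 -> q1 -> q0
Final state: q0
Accept states: {q0}

Yes, accepted (final state q0 is an accept state)


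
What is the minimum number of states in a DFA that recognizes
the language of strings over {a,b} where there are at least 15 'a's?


States: count = 0, 1, ..., 14, and a final '>= 15' state.
Total: 15 + 1 = 16. Accept = '>= 15' state.

16


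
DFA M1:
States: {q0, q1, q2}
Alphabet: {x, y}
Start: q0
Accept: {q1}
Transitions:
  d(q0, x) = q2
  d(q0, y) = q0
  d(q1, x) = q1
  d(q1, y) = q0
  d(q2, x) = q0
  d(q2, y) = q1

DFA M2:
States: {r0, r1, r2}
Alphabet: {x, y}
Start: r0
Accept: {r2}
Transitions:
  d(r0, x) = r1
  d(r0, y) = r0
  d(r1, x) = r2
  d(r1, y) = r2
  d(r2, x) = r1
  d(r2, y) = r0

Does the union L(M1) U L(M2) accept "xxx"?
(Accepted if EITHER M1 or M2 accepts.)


M1: final=q2 accepted=False
M2: final=r1 accepted=False

No, union rejects (neither accepts)


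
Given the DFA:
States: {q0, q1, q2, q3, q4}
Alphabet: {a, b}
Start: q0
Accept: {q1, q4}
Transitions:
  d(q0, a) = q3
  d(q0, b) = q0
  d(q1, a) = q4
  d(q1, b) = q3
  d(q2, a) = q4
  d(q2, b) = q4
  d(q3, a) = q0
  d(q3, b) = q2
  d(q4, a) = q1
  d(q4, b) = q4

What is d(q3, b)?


Looking up transition d(q3, b)

q2


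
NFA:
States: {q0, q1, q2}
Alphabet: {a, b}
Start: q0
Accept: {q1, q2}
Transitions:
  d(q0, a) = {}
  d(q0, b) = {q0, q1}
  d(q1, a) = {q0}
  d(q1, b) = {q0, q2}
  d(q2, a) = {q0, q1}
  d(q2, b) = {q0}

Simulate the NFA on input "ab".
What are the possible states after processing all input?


Start: {q0}
  --a--> {}
  --b--> {}

{} (empty set, no valid transitions)


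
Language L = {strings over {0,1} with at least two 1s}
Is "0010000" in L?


count('1') = 1

No, "0010000" is not in L


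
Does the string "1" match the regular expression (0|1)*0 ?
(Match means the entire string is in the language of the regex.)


|string| = 1; first = '1'; last = '1'

No, "1" does not match (0|1)*0


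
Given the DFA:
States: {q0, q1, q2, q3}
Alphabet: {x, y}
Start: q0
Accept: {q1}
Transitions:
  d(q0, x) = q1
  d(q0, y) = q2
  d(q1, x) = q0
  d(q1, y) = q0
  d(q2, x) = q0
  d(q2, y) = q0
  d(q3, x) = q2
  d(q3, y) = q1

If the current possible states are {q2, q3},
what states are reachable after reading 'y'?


Apply transition on 'y' from each current state:
  d(q2, y) = q0
  d(q3, y) = q1

{q0, q1}


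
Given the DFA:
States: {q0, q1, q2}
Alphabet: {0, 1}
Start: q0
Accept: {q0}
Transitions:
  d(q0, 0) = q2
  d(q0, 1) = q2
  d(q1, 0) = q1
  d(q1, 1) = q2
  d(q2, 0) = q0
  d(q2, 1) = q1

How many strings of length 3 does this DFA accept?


Enumerating all length-3 strings:
  "000" -> q2 [reject]
  "001" -> q2 [reject]
  "010" -> q1 [reject]
  "011" -> q2 [reject]
  "100" -> q2 [reject]
  "101" -> q2 [reject]
  "110" -> q1 [reject]
  "111" -> q2 [reject]

0 out of 8


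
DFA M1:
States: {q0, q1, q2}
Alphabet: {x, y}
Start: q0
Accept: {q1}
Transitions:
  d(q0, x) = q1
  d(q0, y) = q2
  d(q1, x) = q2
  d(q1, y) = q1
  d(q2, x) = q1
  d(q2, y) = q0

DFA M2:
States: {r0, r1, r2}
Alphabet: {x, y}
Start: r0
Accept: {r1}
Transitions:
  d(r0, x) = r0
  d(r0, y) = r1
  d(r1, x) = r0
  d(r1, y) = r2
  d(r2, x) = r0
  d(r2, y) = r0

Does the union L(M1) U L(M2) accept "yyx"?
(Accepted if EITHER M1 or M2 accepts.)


M1: final=q1 accepted=True
M2: final=r0 accepted=False

Yes, union accepts


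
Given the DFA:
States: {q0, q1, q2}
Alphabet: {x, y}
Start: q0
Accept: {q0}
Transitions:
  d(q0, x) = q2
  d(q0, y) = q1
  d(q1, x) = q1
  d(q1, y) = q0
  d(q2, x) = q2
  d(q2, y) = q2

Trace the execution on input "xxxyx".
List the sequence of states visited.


Input: xxxyx
d(q0, x) = q2
d(q2, x) = q2
d(q2, x) = q2
d(q2, y) = q2
d(q2, x) = q2


q0 -> q2 -> q2 -> q2 -> q2 -> q2


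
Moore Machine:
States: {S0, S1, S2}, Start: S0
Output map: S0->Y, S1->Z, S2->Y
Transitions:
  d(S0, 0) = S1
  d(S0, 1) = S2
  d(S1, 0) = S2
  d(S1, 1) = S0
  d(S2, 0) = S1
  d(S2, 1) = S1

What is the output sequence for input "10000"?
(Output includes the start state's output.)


Start: S0 (output Y)
  --1--> S2 (output Y)
  --0--> S1 (output Z)
  --0--> S2 (output Y)
  --0--> S1 (output Z)
  --0--> S2 (output Y)

"YYZYZY"


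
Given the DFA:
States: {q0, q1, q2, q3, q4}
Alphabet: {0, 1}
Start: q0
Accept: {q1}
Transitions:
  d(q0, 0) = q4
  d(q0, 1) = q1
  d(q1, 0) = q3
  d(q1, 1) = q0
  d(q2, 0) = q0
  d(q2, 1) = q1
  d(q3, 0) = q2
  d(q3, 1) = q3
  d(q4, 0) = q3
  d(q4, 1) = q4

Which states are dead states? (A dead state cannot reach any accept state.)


Forward reachability from each state:
  q0 -> reaches accept state q1 (live)
  q1 -> reaches accept state q1 (live)
  q2 -> reaches accept state q1 (live)
  q3 -> reaches accept state q1 (live)
  q4 -> reaches accept state q1 (live)

None (all states can reach an accept state)


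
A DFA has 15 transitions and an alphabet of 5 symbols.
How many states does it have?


Each state has exactly one transition per symbol.
states = transitions / |alphabet| = 15 / 5 = 3

3


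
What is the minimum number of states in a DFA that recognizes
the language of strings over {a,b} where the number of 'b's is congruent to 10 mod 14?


States track (count of 'b') mod 14.
Need 14 states: one per remainder 0..13; accept = remainder 10.

14


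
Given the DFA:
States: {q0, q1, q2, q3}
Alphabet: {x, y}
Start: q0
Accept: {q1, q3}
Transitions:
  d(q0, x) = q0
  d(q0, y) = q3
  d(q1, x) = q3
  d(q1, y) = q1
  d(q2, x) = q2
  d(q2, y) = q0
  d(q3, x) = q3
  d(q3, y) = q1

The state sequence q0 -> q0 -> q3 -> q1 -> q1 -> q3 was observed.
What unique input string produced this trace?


Trace back each transition to find the symbol:
  q0 --[x]--> q0
  q0 --[y]--> q3
  q3 --[y]--> q1
  q1 --[y]--> q1
  q1 --[x]--> q3

"xyyyx"


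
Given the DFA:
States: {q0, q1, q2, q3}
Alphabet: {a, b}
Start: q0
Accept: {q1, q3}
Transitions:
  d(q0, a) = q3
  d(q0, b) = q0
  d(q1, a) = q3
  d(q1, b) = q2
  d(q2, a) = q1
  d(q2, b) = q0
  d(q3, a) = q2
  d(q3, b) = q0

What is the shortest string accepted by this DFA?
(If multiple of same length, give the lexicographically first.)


BFS by string length (lex-first path to each state shown):
  len 0: q0<-""
  len 1: q0<-"b", q3<-"a"
Found accept state at length 1.

"a"


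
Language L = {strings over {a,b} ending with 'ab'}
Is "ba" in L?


last two symbols = 'ba'

No, "ba" is not in L


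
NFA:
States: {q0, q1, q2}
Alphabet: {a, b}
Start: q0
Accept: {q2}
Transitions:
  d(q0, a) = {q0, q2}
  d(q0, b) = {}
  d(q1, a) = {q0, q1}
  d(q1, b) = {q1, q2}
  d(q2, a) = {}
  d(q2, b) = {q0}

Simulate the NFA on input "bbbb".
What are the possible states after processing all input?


Start: {q0}
  --b--> {}
  --b--> {}
  --b--> {}
  --b--> {}

{} (empty set, no valid transitions)


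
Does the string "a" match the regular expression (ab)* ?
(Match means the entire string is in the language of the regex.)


|string| = 1; first = 'a'; last = 'a'

No, "a" does not match (ab)*


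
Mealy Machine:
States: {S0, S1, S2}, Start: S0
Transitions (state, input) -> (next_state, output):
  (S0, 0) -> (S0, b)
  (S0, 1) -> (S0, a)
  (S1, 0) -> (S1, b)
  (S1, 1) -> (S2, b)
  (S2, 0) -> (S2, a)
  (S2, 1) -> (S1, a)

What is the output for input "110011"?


Step-by-step:
  (S0, 1) -> (S0, a)
  (S0, 1) -> (S0, a)
  (S0, 0) -> (S0, b)
  (S0, 0) -> (S0, b)
  (S0, 1) -> (S0, a)
  (S0, 1) -> (S0, a)

"aabbaa"


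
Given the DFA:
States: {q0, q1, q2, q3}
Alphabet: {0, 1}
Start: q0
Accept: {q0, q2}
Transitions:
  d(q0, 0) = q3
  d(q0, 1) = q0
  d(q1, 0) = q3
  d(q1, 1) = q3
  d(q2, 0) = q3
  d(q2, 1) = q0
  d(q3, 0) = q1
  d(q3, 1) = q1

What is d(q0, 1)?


Looking up transition d(q0, 1)

q0


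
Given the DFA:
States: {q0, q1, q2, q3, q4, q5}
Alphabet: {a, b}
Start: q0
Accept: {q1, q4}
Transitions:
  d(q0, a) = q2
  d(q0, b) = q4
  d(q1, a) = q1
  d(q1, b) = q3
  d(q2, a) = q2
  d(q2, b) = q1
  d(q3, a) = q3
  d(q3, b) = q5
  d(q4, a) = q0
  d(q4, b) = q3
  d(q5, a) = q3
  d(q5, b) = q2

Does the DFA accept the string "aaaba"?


Trace: q0 -> q2 -> q2 -> q2 -> q1 -> q1
Final state: q1
Accept states: {q1, q4}

Yes, accepted (final state q1 is an accept state)


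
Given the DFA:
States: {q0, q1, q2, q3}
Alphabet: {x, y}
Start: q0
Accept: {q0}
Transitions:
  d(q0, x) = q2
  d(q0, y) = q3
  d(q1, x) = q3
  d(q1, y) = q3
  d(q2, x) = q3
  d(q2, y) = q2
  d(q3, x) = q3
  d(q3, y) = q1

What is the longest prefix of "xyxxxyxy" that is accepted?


Run the DFA, marking each prefix where the state is accepting:
  "" -> q0 [accept]
  "x" -> q2 [reject]
  "xy" -> q2 [reject]
  "xyx" -> q3 [reject]
  "xyxx" -> q3 [reject]
  "xyxxx" -> q3 [reject]
  "xyxxxy" -> q1 [reject]
  "xyxxxyx" -> q3 [reject]
  "xyxxxyxy" -> q1 [reject]

""


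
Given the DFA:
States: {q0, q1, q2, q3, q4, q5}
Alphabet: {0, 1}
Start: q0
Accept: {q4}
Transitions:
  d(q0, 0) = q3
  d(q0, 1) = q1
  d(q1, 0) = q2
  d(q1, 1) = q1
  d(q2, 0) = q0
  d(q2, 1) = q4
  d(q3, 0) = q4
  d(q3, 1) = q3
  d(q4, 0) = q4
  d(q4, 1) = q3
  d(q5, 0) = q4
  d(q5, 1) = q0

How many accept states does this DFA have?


Accept states listed: {q4}
Counting: q4(1)

1


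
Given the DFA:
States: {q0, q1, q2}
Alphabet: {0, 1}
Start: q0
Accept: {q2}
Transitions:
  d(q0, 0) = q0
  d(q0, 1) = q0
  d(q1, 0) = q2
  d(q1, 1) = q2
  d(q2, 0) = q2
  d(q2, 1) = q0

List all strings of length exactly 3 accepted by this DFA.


All strings of length 3: 8 total
Accepted: 0

None


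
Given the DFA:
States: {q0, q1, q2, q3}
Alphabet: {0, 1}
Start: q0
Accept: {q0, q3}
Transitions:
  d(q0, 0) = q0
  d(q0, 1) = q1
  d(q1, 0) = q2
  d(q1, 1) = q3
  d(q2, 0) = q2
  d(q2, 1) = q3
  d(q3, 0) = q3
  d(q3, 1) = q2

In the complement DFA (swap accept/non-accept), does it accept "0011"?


Trace: q0 -> q0 -> q0 -> q1 -> q3
Final: q3
Original accept: {q0, q3}
Complement: q3 is in original accept

No, complement rejects (original accepts)


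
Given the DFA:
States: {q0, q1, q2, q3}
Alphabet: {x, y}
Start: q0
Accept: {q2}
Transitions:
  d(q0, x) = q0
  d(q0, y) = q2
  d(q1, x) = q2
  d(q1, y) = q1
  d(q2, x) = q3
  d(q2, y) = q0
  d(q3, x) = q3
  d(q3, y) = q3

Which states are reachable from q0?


BFS from q0:
  layer 0: {q0}
  layer 1: {q2}
  layer 2: {q3}

{q0, q2, q3}


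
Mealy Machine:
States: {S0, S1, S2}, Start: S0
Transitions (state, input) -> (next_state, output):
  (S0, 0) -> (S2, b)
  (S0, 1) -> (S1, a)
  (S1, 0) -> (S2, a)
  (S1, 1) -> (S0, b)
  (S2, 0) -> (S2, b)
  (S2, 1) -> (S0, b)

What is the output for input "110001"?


Step-by-step:
  (S0, 1) -> (S1, a)
  (S1, 1) -> (S0, b)
  (S0, 0) -> (S2, b)
  (S2, 0) -> (S2, b)
  (S2, 0) -> (S2, b)
  (S2, 1) -> (S0, b)

"abbbbb"


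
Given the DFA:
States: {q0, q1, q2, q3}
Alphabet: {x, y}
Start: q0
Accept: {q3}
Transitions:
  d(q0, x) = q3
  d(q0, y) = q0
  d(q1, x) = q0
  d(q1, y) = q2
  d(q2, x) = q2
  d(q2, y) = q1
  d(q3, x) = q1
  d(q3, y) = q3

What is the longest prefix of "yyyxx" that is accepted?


Run the DFA, marking each prefix where the state is accepting:
  "" -> q0 [reject]
  "y" -> q0 [reject]
  "yy" -> q0 [reject]
  "yyy" -> q0 [reject]
  "yyyx" -> q3 [accept]
  "yyyxx" -> q1 [reject]

"yyyx"


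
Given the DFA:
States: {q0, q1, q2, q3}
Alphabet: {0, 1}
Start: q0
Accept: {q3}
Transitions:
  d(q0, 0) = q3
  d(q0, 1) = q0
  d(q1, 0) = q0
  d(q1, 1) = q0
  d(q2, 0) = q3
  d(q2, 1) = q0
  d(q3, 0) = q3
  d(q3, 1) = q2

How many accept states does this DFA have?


Accept states listed: {q3}
Counting: q3(1)

1


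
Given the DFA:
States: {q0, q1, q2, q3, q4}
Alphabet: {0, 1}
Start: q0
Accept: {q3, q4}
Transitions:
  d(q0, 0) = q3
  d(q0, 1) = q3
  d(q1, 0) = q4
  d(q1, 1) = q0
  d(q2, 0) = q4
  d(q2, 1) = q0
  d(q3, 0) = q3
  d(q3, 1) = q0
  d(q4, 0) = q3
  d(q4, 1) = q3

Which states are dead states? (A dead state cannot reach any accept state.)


Forward reachability from each state:
  q0 -> reaches accept state q3 (live)
  q1 -> reaches accept state q3 (live)
  q2 -> reaches accept state q3 (live)
  q3 -> reaches accept state q3 (live)
  q4 -> reaches accept state q3 (live)

None (all states can reach an accept state)


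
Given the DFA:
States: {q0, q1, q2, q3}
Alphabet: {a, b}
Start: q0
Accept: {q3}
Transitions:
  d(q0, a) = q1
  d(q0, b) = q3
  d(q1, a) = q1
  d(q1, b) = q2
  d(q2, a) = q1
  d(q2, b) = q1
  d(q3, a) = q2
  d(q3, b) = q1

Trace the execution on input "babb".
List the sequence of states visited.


Input: babb
d(q0, b) = q3
d(q3, a) = q2
d(q2, b) = q1
d(q1, b) = q2


q0 -> q3 -> q2 -> q1 -> q2


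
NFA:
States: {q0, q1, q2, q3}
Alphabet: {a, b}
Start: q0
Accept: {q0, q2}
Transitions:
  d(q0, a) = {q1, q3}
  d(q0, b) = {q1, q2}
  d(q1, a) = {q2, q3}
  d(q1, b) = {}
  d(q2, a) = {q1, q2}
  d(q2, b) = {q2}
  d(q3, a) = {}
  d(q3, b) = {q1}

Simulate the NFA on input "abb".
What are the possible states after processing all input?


Start: {q0}
  --a--> {q1, q3}
  --b--> {q1}
  --b--> {}

{} (empty set, no valid transitions)


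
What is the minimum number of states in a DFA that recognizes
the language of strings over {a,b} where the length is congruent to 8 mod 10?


States track (length) mod 10.
Need 10 states: one per remainder 0..9; accept = remainder 8.

10


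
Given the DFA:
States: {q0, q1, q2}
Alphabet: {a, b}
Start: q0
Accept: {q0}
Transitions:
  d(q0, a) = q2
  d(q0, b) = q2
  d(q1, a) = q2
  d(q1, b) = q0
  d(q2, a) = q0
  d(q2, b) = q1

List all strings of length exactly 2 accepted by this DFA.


All strings of length 2: 4 total
Accepted: 2

"aa", "ba"


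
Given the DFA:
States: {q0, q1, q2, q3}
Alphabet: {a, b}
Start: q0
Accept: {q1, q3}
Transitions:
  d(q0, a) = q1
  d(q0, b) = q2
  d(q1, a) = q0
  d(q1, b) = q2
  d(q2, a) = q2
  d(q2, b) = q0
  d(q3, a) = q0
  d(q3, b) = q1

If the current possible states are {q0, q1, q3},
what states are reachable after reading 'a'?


Apply transition on 'a' from each current state:
  d(q0, a) = q1
  d(q1, a) = q0
  d(q3, a) = q0

{q0, q1}


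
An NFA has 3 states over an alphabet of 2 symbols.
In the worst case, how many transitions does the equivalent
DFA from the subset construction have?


Subset construction: one DFA state per subset of NFA states = 2^3 = 8 states.
Each DFA state has 2 outgoing transitions: 8 * 2 = 16

16


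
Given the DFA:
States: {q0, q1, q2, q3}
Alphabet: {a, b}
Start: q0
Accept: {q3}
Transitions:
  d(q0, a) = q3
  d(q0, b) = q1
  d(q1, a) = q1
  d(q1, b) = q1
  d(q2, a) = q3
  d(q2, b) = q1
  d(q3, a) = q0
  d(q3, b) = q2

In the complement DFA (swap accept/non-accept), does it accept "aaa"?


Trace: q0 -> q3 -> q0 -> q3
Final: q3
Original accept: {q3}
Complement: q3 is in original accept

No, complement rejects (original accepts)


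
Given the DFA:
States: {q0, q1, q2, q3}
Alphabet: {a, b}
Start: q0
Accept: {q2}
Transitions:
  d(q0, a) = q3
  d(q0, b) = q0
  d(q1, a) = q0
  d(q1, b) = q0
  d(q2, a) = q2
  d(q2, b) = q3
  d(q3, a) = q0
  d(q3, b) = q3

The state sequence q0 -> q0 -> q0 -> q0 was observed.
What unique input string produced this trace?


Trace back each transition to find the symbol:
  q0 --[b]--> q0
  q0 --[b]--> q0
  q0 --[b]--> q0

"bbb"


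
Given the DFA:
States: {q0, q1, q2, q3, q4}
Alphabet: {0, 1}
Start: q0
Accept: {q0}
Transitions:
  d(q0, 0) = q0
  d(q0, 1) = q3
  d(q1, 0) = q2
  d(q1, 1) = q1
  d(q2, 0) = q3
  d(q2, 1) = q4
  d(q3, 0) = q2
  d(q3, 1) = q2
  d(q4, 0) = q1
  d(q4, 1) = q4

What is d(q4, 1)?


Looking up transition d(q4, 1)

q4


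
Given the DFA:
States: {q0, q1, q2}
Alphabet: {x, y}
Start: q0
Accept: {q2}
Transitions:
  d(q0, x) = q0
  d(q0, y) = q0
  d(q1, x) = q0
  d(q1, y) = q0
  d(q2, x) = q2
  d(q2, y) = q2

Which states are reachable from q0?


BFS from q0:
  layer 0: {q0}

{q0}


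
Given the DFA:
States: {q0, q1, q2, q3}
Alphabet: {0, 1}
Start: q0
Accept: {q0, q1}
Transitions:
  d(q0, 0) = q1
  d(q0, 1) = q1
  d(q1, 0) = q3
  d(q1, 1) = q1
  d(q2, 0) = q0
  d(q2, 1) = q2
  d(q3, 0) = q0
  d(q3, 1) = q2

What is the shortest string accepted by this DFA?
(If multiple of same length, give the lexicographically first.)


BFS by string length (lex-first path to each state shown):
  len 0: q0<-""
Found accept state at length 0.

"" (empty string)


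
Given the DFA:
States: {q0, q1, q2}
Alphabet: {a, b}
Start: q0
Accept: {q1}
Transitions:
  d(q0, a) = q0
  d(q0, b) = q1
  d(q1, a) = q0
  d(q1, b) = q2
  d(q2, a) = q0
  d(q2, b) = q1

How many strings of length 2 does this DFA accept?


Enumerating all length-2 strings:
  "aa" -> q0 [reject]
  "ab" -> q1 [accept]
  "ba" -> q0 [reject]
  "bb" -> q2 [reject]

1 out of 4


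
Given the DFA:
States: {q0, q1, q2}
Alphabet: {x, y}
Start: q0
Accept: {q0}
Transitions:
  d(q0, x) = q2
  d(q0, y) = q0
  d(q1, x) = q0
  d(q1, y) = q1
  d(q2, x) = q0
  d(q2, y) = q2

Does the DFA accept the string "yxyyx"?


Trace: q0 -> q0 -> q2 -> q2 -> q2 -> q0
Final state: q0
Accept states: {q0}

Yes, accepted (final state q0 is an accept state)


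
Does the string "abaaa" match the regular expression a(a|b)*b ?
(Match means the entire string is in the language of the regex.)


|string| = 5; first = 'a'; last = 'a'

No, "abaaa" does not match a(a|b)*b


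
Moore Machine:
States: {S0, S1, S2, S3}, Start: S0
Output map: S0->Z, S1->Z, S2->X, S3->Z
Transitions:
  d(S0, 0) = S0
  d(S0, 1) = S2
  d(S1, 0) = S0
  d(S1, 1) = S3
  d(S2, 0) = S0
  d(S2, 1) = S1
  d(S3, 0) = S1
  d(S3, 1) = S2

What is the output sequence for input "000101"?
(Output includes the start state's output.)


Start: S0 (output Z)
  --0--> S0 (output Z)
  --0--> S0 (output Z)
  --0--> S0 (output Z)
  --1--> S2 (output X)
  --0--> S0 (output Z)
  --1--> S2 (output X)

"ZZZZXZX"


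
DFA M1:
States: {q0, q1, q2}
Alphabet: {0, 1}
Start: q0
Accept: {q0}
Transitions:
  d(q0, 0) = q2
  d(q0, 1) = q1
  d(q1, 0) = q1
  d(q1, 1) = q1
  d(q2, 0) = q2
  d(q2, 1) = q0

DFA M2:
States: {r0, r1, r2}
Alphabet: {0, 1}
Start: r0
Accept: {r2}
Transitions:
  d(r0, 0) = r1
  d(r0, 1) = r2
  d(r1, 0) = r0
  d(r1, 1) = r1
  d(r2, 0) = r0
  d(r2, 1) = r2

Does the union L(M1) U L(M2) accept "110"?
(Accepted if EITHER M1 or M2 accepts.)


M1: final=q1 accepted=False
M2: final=r0 accepted=False

No, union rejects (neither accepts)


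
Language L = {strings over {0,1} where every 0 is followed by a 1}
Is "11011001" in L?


'00' present: True; ends with '0': False

No, "11011001" is not in L


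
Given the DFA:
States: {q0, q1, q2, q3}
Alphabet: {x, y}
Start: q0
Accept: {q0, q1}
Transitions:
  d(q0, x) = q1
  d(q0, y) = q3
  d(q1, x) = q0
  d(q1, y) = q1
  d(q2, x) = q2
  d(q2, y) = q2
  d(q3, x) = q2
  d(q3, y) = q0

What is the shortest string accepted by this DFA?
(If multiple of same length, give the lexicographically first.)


BFS by string length (lex-first path to each state shown):
  len 0: q0<-""
Found accept state at length 0.

"" (empty string)


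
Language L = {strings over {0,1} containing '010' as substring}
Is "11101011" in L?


'010' occurs at index 3

Yes, "11101011" is in L


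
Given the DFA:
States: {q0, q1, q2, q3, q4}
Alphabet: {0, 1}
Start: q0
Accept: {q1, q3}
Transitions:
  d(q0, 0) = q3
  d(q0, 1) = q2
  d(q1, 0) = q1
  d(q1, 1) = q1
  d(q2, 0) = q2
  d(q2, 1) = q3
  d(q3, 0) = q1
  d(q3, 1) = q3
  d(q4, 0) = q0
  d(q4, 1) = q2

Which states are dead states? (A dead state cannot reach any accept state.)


Forward reachability from each state:
  q0 -> reaches accept state q1 (live)
  q1 -> reaches accept state q1 (live)
  q2 -> reaches accept state q1 (live)
  q3 -> reaches accept state q1 (live)
  q4 -> reaches accept state q1 (live)

None (all states can reach an accept state)


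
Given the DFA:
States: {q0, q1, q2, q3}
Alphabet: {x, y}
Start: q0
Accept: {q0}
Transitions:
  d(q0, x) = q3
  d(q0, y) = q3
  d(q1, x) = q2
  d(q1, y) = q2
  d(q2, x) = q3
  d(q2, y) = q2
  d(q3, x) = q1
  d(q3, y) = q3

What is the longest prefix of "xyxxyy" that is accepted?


Run the DFA, marking each prefix where the state is accepting:
  "" -> q0 [accept]
  "x" -> q3 [reject]
  "xy" -> q3 [reject]
  "xyx" -> q1 [reject]
  "xyxx" -> q2 [reject]
  "xyxxy" -> q2 [reject]
  "xyxxyy" -> q2 [reject]

""


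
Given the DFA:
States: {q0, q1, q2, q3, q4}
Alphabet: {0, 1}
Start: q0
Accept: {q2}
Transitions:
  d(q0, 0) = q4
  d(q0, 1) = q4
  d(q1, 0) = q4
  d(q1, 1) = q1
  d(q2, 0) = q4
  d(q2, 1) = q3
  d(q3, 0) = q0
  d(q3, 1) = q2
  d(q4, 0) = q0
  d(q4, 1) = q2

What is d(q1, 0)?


Looking up transition d(q1, 0)

q4


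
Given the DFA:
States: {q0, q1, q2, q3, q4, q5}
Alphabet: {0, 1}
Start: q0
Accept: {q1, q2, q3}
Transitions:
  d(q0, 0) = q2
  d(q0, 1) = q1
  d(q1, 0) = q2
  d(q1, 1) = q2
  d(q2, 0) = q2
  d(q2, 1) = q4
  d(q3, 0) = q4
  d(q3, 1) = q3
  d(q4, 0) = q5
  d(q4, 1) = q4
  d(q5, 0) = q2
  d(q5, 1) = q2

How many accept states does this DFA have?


Accept states listed: {q1, q2, q3}
Counting: q1(1) q2(2) q3(3)

3


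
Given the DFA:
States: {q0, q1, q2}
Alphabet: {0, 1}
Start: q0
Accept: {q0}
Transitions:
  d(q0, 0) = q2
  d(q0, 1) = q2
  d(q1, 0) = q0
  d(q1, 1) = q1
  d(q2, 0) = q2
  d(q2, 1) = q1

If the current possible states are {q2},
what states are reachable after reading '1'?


Apply transition on '1' from each current state:
  d(q2, 1) = q1

{q1}


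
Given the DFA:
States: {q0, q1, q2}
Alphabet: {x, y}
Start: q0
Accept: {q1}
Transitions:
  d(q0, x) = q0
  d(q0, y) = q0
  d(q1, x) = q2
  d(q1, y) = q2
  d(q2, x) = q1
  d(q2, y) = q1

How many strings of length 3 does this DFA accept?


Enumerating all length-3 strings:
  "xxx" -> q0 [reject]
  "xxy" -> q0 [reject]
  "xyx" -> q0 [reject]
  "xyy" -> q0 [reject]
  "yxx" -> q0 [reject]
  "yxy" -> q0 [reject]
  "yyx" -> q0 [reject]
  "yyy" -> q0 [reject]

0 out of 8


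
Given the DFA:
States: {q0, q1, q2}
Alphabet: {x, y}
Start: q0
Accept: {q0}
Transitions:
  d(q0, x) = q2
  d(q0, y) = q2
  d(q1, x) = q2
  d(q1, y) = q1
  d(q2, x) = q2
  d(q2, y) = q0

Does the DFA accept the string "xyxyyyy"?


Trace: q0 -> q2 -> q0 -> q2 -> q0 -> q2 -> q0 -> q2
Final state: q2
Accept states: {q0}

No, rejected (final state q2 is not an accept state)


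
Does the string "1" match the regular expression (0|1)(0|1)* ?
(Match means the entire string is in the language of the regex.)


|string| = 1; first = '1'; last = '1'

Yes, "1" matches (0|1)(0|1)*


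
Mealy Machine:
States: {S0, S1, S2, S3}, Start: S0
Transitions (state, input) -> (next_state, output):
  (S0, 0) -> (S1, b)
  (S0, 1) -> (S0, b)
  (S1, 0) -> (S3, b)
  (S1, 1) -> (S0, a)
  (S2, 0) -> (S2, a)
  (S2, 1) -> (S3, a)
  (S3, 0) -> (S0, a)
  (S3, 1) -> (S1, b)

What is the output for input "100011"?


Step-by-step:
  (S0, 1) -> (S0, b)
  (S0, 0) -> (S1, b)
  (S1, 0) -> (S3, b)
  (S3, 0) -> (S0, a)
  (S0, 1) -> (S0, b)
  (S0, 1) -> (S0, b)

"bbbabb"


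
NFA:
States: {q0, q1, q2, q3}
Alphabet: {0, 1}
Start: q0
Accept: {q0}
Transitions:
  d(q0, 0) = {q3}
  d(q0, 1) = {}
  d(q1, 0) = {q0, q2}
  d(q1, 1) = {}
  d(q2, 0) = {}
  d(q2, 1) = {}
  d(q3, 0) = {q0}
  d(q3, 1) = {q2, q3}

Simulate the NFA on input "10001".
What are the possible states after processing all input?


Start: {q0}
  --1--> {}
  --0--> {}
  --0--> {}
  --0--> {}
  --1--> {}

{} (empty set, no valid transitions)


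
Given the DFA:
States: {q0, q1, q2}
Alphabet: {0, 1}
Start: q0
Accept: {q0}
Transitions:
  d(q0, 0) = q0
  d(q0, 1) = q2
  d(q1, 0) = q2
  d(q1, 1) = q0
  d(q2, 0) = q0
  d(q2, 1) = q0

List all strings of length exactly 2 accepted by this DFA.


All strings of length 2: 4 total
Accepted: 3

"00", "10", "11"


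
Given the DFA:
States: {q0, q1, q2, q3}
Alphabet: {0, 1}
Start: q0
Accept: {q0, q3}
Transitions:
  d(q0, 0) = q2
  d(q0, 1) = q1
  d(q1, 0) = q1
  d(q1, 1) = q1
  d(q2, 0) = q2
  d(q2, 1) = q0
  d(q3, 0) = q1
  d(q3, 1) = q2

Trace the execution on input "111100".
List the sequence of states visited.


Input: 111100
d(q0, 1) = q1
d(q1, 1) = q1
d(q1, 1) = q1
d(q1, 1) = q1
d(q1, 0) = q1
d(q1, 0) = q1


q0 -> q1 -> q1 -> q1 -> q1 -> q1 -> q1


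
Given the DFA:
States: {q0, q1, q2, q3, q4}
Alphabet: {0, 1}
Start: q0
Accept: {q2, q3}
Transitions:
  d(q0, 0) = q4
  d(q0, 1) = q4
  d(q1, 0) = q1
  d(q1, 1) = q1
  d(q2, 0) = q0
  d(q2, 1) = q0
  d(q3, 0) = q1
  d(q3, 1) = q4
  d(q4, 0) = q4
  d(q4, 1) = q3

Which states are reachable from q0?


BFS from q0:
  layer 0: {q0}
  layer 1: {q4}
  layer 2: {q3}
  layer 3: {q1}

{q0, q1, q3, q4}


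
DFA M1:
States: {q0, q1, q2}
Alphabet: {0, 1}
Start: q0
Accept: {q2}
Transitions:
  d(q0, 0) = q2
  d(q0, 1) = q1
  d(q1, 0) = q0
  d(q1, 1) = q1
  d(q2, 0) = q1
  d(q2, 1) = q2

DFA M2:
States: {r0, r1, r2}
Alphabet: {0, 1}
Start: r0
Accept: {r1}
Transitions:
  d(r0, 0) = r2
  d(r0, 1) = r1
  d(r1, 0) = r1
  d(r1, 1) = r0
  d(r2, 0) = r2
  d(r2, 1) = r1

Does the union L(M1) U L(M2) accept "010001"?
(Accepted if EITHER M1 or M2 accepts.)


M1: final=q2 accepted=True
M2: final=r0 accepted=False

Yes, union accepts


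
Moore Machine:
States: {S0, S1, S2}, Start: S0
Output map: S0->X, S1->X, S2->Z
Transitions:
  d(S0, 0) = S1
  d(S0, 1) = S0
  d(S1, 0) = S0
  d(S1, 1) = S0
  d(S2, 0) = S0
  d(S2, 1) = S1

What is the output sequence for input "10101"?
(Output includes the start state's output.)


Start: S0 (output X)
  --1--> S0 (output X)
  --0--> S1 (output X)
  --1--> S0 (output X)
  --0--> S1 (output X)
  --1--> S0 (output X)

"XXXXXX"


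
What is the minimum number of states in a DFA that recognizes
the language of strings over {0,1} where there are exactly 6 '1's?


States: count = 0, 1, ..., 6 (that's 7 states), plus a dead state for count > 6.
Total: 7 + 1 = 8. Accept = count-6 state.

8


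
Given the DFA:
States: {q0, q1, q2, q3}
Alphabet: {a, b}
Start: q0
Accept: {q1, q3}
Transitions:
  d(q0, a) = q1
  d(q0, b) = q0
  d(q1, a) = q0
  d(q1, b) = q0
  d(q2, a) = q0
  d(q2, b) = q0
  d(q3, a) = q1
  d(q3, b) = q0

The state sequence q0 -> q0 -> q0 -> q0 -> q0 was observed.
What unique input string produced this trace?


Trace back each transition to find the symbol:
  q0 --[b]--> q0
  q0 --[b]--> q0
  q0 --[b]--> q0
  q0 --[b]--> q0

"bbbb"


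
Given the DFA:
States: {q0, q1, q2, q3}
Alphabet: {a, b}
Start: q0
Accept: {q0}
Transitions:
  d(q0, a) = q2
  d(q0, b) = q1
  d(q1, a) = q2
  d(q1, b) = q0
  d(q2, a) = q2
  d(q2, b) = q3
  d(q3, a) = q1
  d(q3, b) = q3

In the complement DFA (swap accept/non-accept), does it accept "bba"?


Trace: q0 -> q1 -> q0 -> q2
Final: q2
Original accept: {q0}
Complement: q2 is not in original accept

Yes, complement accepts (original rejects)


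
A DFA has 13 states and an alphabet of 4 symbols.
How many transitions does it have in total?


Each state has exactly one transition per symbol.
13 * 4 = 52

52


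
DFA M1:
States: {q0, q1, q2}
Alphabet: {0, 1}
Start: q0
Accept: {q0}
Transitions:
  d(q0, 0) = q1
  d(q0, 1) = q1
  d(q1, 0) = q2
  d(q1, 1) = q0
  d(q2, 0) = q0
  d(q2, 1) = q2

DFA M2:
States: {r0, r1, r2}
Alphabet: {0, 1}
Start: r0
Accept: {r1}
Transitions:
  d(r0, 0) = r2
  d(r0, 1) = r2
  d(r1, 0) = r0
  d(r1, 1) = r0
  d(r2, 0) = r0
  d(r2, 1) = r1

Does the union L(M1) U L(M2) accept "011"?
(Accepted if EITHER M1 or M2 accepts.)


M1: final=q1 accepted=False
M2: final=r0 accepted=False

No, union rejects (neither accepts)


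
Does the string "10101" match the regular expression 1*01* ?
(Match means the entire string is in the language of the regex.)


|string| = 5; first = '1'; last = '1'

No, "10101" does not match 1*01*


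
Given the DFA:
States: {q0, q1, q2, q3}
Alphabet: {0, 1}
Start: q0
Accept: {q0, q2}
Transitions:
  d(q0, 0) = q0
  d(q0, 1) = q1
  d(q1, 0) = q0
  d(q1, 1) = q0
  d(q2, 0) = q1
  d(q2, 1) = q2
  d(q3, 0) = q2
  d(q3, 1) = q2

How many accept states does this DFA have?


Accept states listed: {q0, q2}
Counting: q0(1) q2(2)

2


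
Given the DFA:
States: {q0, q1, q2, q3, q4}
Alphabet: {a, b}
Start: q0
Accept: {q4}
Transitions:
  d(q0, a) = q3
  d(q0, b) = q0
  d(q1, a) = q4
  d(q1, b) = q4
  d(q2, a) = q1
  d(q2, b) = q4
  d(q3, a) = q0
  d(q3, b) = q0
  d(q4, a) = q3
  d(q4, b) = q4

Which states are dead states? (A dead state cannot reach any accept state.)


Forward reachability from each state:
  q0 -> reaches {q0, q3}, no accept state (dead)
  q1 -> reaches accept state q4 (live)
  q2 -> reaches accept state q4 (live)
  q3 -> reaches {q0, q3}, no accept state (dead)
  q4 -> reaches accept state q4 (live)

{q0, q3}


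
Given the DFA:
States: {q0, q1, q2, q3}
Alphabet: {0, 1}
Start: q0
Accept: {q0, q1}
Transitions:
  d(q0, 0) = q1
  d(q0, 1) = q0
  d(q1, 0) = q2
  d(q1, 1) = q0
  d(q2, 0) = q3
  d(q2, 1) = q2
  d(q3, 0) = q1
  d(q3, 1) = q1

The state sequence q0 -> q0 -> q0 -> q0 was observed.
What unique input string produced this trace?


Trace back each transition to find the symbol:
  q0 --[1]--> q0
  q0 --[1]--> q0
  q0 --[1]--> q0

"111"


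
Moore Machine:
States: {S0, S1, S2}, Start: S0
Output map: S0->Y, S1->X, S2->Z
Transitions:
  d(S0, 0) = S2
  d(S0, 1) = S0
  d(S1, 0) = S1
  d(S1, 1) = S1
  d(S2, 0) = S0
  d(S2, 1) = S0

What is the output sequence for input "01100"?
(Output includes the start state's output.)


Start: S0 (output Y)
  --0--> S2 (output Z)
  --1--> S0 (output Y)
  --1--> S0 (output Y)
  --0--> S2 (output Z)
  --0--> S0 (output Y)

"YZYYZY"


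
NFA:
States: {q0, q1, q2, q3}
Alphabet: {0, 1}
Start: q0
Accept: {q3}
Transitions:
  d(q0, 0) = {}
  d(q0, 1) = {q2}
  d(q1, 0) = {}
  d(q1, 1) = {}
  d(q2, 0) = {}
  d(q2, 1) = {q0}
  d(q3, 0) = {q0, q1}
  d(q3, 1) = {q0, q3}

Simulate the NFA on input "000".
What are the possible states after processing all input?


Start: {q0}
  --0--> {}
  --0--> {}
  --0--> {}

{} (empty set, no valid transitions)


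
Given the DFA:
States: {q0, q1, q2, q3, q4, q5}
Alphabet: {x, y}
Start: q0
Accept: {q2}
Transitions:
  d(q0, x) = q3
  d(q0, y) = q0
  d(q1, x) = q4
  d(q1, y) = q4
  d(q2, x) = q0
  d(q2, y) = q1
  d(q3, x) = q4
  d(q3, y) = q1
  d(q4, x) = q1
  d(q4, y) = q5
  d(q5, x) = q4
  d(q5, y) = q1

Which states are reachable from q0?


BFS from q0:
  layer 0: {q0}
  layer 1: {q3}
  layer 2: {q1, q4}
  layer 3: {q5}

{q0, q1, q3, q4, q5}


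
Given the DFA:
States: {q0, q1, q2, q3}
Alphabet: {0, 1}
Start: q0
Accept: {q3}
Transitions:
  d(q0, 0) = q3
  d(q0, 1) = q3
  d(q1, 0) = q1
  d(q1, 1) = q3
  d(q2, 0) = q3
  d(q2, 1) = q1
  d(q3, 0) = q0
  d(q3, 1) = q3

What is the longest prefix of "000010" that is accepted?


Run the DFA, marking each prefix where the state is accepting:
  "" -> q0 [reject]
  "0" -> q3 [accept]
  "00" -> q0 [reject]
  "000" -> q3 [accept]
  "0000" -> q0 [reject]
  "00001" -> q3 [accept]
  "000010" -> q0 [reject]

"00001"
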